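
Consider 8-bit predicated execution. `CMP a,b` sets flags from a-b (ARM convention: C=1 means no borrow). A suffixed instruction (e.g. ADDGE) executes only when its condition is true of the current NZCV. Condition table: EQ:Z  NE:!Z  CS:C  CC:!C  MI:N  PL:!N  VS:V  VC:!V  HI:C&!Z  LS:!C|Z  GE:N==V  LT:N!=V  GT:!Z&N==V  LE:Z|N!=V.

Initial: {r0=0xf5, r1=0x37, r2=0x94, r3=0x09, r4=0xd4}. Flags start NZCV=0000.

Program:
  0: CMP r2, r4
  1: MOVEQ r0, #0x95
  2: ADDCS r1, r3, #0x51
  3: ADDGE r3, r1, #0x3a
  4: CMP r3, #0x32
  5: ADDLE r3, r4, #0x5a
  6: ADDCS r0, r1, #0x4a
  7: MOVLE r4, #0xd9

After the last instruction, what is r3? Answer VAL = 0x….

[0] flags=1000 → (cmp)
[1] flags=1000 EQ?F → skip
[2] flags=1000 CS?F → skip
[3] flags=1000 GE?F → skip
[4] flags=1000 → (cmp)
[5] flags=1000 LE?T → r3=0x2e
[6] flags=1000 CS?F → skip
[7] flags=1000 LE?T → r4=0xd9

VAL = 0x2e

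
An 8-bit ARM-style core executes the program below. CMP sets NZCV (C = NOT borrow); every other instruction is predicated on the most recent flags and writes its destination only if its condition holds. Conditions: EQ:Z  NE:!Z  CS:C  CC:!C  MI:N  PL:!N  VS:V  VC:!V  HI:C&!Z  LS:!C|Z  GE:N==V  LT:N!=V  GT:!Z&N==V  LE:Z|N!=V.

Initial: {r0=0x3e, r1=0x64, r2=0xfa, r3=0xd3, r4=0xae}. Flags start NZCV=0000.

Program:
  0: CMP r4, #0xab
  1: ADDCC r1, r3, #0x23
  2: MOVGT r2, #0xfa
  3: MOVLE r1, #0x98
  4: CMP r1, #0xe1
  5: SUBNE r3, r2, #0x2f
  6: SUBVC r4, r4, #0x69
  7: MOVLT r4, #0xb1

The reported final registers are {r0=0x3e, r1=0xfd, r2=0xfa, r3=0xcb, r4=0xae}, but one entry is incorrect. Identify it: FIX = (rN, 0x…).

FIX = (r1, 0x64)

0: ✓ CMP  NZCV=0010
1: · ADDCC
2: ✓ MOVGT  r2←0xfa
3: · MOVLE
4: ✓ CMP  NZCV=1001
5: ✓ SUBNE  r3←0xcb
6: · SUBVC
7: · MOVLT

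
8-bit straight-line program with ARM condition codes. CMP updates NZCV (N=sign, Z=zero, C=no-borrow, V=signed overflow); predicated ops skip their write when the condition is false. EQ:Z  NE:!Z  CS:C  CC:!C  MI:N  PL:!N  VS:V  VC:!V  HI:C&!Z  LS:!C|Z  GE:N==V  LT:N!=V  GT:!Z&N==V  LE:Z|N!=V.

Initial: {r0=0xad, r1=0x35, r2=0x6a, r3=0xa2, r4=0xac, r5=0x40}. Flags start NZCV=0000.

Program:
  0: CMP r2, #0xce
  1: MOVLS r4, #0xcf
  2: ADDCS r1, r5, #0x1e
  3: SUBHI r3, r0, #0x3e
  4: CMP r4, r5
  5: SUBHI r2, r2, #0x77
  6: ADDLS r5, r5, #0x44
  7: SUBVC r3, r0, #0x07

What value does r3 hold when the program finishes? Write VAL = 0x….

VAL = 0xa6

0: ✓ CMP  NZCV=1001
1: ✓ MOVLS  r4←0xcf
2: · ADDCS
3: · SUBHI
4: ✓ CMP  NZCV=1010
5: ✓ SUBHI  r2←0xf3
6: · ADDLS
7: ✓ SUBVC  r3←0xa6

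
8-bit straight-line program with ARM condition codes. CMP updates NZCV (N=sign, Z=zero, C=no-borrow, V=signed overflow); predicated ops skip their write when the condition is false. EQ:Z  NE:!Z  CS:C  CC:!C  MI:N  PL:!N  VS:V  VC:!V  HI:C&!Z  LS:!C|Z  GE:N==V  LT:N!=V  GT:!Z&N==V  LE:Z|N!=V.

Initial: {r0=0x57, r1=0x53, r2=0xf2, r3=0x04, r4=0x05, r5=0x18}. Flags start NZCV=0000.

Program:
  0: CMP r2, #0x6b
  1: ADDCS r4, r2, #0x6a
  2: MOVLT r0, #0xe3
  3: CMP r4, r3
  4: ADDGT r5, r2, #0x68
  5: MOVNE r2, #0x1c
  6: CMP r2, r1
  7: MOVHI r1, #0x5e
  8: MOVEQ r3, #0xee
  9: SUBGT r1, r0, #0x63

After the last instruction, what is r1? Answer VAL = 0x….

0: ✓ CMP  NZCV=1010
1: ✓ ADDCS  r4←0x5c
2: ✓ MOVLT  r0←0xe3
3: ✓ CMP  NZCV=0010
4: ✓ ADDGT  r5←0x5a
5: ✓ MOVNE  r2←0x1c
6: ✓ CMP  NZCV=1000
7: · MOVHI
8: · MOVEQ
9: · SUBGT

VAL = 0x53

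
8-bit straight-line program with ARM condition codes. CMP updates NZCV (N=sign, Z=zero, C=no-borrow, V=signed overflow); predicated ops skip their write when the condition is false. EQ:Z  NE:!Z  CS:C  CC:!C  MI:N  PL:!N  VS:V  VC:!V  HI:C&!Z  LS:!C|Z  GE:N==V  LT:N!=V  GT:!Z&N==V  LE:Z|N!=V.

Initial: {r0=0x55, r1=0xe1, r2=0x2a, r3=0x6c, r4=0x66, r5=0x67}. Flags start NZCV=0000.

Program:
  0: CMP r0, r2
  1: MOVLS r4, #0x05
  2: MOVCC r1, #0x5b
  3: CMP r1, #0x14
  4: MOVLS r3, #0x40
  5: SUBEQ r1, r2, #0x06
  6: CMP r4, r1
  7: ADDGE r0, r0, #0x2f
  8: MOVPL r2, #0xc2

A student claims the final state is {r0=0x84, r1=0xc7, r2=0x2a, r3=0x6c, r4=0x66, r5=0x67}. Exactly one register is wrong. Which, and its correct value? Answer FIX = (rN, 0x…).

FIX = (r1, 0xe1)

0: ✓ CMP  NZCV=0010
1: · MOVLS
2: · MOVCC
3: ✓ CMP  NZCV=1010
4: · MOVLS
5: · SUBEQ
6: ✓ CMP  NZCV=1001
7: ✓ ADDGE  r0←0x84
8: · MOVPL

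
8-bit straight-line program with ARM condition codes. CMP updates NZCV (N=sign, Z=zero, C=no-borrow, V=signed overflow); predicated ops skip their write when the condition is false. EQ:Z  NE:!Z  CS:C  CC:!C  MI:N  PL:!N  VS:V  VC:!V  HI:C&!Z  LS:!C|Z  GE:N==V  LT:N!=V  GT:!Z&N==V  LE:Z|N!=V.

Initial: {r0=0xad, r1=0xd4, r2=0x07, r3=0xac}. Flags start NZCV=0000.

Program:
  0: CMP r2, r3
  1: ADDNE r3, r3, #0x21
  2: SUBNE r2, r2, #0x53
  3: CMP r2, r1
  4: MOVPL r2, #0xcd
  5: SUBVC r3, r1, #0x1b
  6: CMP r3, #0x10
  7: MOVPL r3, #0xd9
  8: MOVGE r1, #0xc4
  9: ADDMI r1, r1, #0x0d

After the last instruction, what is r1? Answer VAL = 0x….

VAL = 0xe1

0: ✓ CMP  NZCV=0000
1: ✓ ADDNE  r3←0xcd
2: ✓ SUBNE  r2←0xb4
3: ✓ CMP  NZCV=1000
4: · MOVPL
5: ✓ SUBVC  r3←0xb9
6: ✓ CMP  NZCV=1010
7: · MOVPL
8: · MOVGE
9: ✓ ADDMI  r1←0xe1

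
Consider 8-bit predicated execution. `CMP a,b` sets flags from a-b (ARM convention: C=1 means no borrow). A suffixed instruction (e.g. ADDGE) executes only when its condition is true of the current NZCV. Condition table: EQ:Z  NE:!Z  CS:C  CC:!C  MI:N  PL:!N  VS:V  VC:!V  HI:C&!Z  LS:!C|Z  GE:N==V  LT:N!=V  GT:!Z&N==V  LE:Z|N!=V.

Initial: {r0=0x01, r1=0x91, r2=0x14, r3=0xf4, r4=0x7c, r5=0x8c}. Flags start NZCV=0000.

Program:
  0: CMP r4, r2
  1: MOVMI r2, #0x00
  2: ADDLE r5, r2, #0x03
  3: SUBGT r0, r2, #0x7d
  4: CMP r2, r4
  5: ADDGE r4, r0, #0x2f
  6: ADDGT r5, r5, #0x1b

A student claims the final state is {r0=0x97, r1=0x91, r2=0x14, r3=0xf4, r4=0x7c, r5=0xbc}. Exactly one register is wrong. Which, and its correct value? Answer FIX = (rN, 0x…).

FIX = (r5, 0x8c)

0: ✓ CMP  NZCV=0010
1: · MOVMI
2: · ADDLE
3: ✓ SUBGT  r0←0x97
4: ✓ CMP  NZCV=1000
5: · ADDGE
6: · ADDGT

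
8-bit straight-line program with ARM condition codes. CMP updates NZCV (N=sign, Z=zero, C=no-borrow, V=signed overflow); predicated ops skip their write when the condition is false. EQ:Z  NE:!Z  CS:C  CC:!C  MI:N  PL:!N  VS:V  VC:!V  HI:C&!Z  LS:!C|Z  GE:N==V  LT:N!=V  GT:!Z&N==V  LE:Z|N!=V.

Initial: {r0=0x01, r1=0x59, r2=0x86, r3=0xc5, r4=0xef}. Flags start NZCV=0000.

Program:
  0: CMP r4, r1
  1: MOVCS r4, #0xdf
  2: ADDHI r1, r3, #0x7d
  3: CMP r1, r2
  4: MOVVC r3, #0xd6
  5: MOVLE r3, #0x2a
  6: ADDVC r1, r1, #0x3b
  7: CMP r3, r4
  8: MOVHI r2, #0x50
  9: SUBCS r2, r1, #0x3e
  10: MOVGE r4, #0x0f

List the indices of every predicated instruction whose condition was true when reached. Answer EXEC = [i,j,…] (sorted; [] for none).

0: ✓ CMP  NZCV=1010
1: ✓ MOVCS  r4←0xdf
2: ✓ ADDHI  r1←0x42
3: ✓ CMP  NZCV=1001
4: · MOVVC
5: · MOVLE
6: · ADDVC
7: ✓ CMP  NZCV=1000
8: · MOVHI
9: · SUBCS
10: · MOVGE

EXEC = [1,2]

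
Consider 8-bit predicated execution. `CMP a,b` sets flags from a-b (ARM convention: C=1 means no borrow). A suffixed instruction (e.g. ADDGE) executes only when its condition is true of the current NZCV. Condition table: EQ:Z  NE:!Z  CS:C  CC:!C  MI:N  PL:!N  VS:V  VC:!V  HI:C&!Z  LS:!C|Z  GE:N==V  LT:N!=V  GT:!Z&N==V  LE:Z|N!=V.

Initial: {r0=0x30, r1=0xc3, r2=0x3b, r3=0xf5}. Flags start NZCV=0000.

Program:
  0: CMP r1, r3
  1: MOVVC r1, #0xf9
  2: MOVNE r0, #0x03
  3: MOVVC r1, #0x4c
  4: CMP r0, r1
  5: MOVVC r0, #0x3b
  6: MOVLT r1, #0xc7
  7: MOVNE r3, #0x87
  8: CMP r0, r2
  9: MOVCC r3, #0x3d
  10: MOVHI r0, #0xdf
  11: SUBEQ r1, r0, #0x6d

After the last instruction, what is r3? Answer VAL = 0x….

[0] flags=1000 → (cmp)
[1] flags=1000 VC?T → r1=0xf9
[2] flags=1000 NE?T → r0=0x03
[3] flags=1000 VC?T → r1=0x4c
[4] flags=1000 → (cmp)
[5] flags=1000 VC?T → r0=0x3b
[6] flags=1000 LT?T → r1=0xc7
[7] flags=1000 NE?T → r3=0x87
[8] flags=0110 → (cmp)
[9] flags=0110 CC?F → skip
[10] flags=0110 HI?F → skip
[11] flags=0110 EQ?T → r1=0xce

VAL = 0x87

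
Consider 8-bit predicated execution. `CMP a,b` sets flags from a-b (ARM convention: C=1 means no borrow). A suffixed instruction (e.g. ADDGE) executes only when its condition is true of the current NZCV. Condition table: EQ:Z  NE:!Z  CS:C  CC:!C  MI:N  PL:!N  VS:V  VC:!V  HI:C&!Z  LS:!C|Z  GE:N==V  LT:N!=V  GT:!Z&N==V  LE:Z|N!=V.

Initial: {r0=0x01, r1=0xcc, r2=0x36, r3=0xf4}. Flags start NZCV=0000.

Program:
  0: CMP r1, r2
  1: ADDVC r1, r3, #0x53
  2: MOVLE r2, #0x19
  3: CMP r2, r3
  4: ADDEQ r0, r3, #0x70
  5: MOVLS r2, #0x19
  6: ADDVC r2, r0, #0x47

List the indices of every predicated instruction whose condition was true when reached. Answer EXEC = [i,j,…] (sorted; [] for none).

[0] flags=1010 → (cmp)
[1] flags=1010 VC?T → r1=0x47
[2] flags=1010 LE?T → r2=0x19
[3] flags=0000 → (cmp)
[4] flags=0000 EQ?F → skip
[5] flags=0000 LS?T → r2=0x19
[6] flags=0000 VC?T → r2=0x48

EXEC = [1,2,5,6]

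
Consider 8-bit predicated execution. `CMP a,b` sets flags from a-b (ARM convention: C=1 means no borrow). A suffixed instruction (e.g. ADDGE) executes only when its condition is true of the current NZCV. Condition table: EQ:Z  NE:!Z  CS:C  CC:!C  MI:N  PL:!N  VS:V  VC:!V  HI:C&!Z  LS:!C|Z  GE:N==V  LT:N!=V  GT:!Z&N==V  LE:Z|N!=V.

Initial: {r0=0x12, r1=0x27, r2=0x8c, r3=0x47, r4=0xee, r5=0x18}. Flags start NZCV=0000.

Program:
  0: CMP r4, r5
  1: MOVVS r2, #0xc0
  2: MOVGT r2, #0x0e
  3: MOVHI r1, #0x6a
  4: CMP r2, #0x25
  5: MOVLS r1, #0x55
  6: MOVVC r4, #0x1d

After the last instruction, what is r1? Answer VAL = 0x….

[0] flags=1010 → (cmp)
[1] flags=1010 VS?F → skip
[2] flags=1010 GT?F → skip
[3] flags=1010 HI?T → r1=0x6a
[4] flags=0011 → (cmp)
[5] flags=0011 LS?F → skip
[6] flags=0011 VC?F → skip

VAL = 0x6a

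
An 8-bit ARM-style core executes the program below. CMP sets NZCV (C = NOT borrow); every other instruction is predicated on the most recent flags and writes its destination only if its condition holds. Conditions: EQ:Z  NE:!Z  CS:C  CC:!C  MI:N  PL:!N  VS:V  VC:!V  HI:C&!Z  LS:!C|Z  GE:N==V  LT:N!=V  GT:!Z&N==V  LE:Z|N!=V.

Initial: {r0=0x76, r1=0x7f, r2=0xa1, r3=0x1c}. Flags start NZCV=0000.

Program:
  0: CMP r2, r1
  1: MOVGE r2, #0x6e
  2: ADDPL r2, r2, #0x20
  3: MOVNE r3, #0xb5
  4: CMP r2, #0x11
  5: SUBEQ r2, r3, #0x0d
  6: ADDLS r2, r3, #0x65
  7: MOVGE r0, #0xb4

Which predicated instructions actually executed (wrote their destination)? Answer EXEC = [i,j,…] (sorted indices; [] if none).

[0] flags=0011 → (cmp)
[1] flags=0011 GE?F → skip
[2] flags=0011 PL?T → r2=0xc1
[3] flags=0011 NE?T → r3=0xb5
[4] flags=1010 → (cmp)
[5] flags=1010 EQ?F → skip
[6] flags=1010 LS?F → skip
[7] flags=1010 GE?F → skip

EXEC = [2,3]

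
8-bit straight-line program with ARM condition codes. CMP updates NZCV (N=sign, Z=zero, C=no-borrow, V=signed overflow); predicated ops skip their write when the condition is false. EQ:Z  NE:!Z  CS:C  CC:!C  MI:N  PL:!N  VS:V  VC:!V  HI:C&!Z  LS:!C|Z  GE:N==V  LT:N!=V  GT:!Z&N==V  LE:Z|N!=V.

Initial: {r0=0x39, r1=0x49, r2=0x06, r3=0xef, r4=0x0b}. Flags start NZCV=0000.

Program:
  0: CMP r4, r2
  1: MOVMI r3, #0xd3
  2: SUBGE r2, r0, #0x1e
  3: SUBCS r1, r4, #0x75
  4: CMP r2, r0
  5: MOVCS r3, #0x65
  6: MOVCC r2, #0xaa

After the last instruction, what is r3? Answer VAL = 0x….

[0] flags=0010 → (cmp)
[1] flags=0010 MI?F → skip
[2] flags=0010 GE?T → r2=0x1b
[3] flags=0010 CS?T → r1=0x96
[4] flags=1000 → (cmp)
[5] flags=1000 CS?F → skip
[6] flags=1000 CC?T → r2=0xaa

VAL = 0xef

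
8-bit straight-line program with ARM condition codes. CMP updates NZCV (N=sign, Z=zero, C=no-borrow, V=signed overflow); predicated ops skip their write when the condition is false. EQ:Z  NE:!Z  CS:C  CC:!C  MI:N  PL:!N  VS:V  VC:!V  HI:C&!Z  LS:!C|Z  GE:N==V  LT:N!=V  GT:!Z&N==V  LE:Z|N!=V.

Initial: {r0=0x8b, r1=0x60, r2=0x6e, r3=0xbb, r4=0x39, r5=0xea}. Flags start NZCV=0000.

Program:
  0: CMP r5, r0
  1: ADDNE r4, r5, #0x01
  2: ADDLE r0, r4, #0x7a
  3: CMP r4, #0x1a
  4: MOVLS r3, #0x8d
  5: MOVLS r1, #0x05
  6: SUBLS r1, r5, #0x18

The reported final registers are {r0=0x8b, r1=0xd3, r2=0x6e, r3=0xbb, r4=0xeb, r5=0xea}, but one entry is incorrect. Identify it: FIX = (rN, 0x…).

[0] flags=0010 → (cmp)
[1] flags=0010 NE?T → r4=0xeb
[2] flags=0010 LE?F → skip
[3] flags=1010 → (cmp)
[4] flags=1010 LS?F → skip
[5] flags=1010 LS?F → skip
[6] flags=1010 LS?F → skip

FIX = (r1, 0x60)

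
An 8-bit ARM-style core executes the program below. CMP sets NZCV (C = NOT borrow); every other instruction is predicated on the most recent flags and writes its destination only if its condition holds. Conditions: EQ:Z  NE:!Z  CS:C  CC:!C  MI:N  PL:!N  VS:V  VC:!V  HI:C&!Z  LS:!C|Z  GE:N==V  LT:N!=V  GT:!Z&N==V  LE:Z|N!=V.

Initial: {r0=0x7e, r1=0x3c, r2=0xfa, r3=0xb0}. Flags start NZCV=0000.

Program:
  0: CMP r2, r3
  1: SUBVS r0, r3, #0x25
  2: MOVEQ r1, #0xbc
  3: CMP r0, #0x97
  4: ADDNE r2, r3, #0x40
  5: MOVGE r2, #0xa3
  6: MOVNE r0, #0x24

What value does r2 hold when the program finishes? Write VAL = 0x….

[0] flags=0010 → (cmp)
[1] flags=0010 VS?F → skip
[2] flags=0010 EQ?F → skip
[3] flags=1001 → (cmp)
[4] flags=1001 NE?T → r2=0xf0
[5] flags=1001 GE?T → r2=0xa3
[6] flags=1001 NE?T → r0=0x24

VAL = 0xa3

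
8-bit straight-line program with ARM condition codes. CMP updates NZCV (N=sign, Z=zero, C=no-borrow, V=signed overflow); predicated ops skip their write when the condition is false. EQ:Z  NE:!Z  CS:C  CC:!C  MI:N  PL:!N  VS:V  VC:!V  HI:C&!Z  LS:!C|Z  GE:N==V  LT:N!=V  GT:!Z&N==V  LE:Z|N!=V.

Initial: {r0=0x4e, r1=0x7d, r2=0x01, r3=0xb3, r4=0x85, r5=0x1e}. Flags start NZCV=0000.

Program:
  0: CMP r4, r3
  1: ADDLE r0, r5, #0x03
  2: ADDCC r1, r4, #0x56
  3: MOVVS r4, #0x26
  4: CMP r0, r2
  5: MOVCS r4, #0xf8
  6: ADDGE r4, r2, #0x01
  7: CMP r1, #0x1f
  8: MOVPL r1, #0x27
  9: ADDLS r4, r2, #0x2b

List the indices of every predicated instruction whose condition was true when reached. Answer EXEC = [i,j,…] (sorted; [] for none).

0: ✓ CMP  NZCV=1000
1: ✓ ADDLE  r0←0x21
2: ✓ ADDCC  r1←0xdb
3: · MOVVS
4: ✓ CMP  NZCV=0010
5: ✓ MOVCS  r4←0xf8
6: ✓ ADDGE  r4←0x02
7: ✓ CMP  NZCV=1010
8: · MOVPL
9: · ADDLS

EXEC = [1,2,5,6]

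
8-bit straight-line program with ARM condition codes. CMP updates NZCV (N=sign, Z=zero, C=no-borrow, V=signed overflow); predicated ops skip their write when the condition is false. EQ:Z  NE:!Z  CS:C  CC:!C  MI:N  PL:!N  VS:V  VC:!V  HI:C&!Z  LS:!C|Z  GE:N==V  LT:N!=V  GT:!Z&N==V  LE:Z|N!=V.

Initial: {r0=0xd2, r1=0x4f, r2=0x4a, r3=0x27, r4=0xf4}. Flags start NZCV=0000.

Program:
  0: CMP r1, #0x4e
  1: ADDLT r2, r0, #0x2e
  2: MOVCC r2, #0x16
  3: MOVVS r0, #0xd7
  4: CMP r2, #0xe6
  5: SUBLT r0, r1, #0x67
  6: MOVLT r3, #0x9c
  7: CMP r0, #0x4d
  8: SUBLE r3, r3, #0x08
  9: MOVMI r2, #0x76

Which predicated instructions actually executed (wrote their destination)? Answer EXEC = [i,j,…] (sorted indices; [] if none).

[0] flags=0010 → (cmp)
[1] flags=0010 LT?F → skip
[2] flags=0010 CC?F → skip
[3] flags=0010 VS?F → skip
[4] flags=0000 → (cmp)
[5] flags=0000 LT?F → skip
[6] flags=0000 LT?F → skip
[7] flags=1010 → (cmp)
[8] flags=1010 LE?T → r3=0x1f
[9] flags=1010 MI?T → r2=0x76

EXEC = [8,9]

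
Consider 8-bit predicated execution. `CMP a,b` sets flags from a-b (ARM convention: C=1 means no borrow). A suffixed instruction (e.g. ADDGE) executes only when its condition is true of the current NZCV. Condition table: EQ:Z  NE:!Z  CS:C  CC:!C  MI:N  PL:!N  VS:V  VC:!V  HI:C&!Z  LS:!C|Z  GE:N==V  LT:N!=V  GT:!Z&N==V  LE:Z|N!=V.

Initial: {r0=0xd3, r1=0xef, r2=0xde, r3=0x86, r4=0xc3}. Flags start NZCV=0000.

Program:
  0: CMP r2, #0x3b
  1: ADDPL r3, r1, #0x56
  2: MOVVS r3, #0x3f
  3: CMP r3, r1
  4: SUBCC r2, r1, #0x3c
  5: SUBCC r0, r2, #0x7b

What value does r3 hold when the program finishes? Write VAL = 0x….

VAL = 0x86

[0] flags=1010 → (cmp)
[1] flags=1010 PL?F → skip
[2] flags=1010 VS?F → skip
[3] flags=1000 → (cmp)
[4] flags=1000 CC?T → r2=0xb3
[5] flags=1000 CC?T → r0=0x38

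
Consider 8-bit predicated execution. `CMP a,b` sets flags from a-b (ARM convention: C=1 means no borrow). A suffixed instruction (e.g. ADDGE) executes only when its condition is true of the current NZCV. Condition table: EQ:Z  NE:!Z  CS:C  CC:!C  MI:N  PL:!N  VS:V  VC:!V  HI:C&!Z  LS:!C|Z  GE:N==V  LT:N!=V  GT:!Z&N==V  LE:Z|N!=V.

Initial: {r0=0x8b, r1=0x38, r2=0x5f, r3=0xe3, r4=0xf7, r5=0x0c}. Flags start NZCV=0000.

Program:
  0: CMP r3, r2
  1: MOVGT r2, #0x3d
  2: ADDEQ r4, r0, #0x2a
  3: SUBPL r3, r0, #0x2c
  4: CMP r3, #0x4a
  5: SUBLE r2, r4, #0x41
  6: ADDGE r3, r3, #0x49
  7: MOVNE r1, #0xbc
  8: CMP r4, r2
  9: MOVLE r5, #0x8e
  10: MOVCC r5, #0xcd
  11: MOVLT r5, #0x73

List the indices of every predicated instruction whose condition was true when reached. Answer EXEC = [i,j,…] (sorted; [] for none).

EXEC = [5,7]

0: ✓ CMP  NZCV=1010
1: · MOVGT
2: · ADDEQ
3: · SUBPL
4: ✓ CMP  NZCV=1010
5: ✓ SUBLE  r2←0xb6
6: · ADDGE
7: ✓ MOVNE  r1←0xbc
8: ✓ CMP  NZCV=0010
9: · MOVLE
10: · MOVCC
11: · MOVLT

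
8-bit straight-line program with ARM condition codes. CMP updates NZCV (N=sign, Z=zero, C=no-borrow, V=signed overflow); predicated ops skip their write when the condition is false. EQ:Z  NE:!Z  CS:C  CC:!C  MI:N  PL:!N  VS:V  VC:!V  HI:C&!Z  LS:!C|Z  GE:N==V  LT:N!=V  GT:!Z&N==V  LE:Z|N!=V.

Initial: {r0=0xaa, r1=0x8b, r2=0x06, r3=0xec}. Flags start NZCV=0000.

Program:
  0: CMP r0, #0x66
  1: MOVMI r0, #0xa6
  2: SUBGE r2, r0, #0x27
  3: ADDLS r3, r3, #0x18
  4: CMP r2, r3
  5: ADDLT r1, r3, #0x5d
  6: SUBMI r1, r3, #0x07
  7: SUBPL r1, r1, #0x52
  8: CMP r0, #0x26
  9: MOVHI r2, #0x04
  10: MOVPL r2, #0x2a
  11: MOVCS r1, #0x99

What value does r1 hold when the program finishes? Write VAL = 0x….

VAL = 0x99

0: ✓ CMP  NZCV=0011
1: · MOVMI
2: · SUBGE
3: · ADDLS
4: ✓ CMP  NZCV=0000
5: · ADDLT
6: · SUBMI
7: ✓ SUBPL  r1←0x39
8: ✓ CMP  NZCV=1010
9: ✓ MOVHI  r2←0x04
10: · MOVPL
11: ✓ MOVCS  r1←0x99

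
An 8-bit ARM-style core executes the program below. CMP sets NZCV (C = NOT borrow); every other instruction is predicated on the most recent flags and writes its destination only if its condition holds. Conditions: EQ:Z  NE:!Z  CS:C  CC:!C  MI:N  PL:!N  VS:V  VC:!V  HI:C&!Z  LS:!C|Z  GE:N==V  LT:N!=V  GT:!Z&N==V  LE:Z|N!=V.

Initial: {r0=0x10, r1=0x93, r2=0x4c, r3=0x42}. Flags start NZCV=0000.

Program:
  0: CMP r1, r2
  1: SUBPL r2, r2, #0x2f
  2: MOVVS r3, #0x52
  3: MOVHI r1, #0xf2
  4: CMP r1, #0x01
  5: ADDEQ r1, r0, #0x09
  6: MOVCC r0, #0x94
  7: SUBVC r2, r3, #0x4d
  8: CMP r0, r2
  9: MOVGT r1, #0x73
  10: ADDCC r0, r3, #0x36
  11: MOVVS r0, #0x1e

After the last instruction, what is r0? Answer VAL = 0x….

[0] flags=0011 → (cmp)
[1] flags=0011 PL?T → r2=0x1d
[2] flags=0011 VS?T → r3=0x52
[3] flags=0011 HI?T → r1=0xf2
[4] flags=1010 → (cmp)
[5] flags=1010 EQ?F → skip
[6] flags=1010 CC?F → skip
[7] flags=1010 VC?T → r2=0x05
[8] flags=0010 → (cmp)
[9] flags=0010 GT?T → r1=0x73
[10] flags=0010 CC?F → skip
[11] flags=0010 VS?F → skip

VAL = 0x10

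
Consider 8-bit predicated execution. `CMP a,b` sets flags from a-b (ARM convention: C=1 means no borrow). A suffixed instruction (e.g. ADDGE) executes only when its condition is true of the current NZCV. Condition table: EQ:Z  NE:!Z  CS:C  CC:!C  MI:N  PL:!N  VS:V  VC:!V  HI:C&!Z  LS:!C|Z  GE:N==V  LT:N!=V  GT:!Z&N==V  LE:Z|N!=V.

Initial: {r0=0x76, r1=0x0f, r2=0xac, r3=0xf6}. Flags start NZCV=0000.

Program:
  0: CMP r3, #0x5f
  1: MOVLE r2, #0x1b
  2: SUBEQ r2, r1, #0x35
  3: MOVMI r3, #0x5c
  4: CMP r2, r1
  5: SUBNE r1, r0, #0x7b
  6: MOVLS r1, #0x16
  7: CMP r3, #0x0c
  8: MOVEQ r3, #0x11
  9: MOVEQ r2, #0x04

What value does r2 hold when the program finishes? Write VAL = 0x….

0: ✓ CMP  NZCV=1010
1: ✓ MOVLE  r2←0x1b
2: · SUBEQ
3: ✓ MOVMI  r3←0x5c
4: ✓ CMP  NZCV=0010
5: ✓ SUBNE  r1←0xfb
6: · MOVLS
7: ✓ CMP  NZCV=0010
8: · MOVEQ
9: · MOVEQ

VAL = 0x1b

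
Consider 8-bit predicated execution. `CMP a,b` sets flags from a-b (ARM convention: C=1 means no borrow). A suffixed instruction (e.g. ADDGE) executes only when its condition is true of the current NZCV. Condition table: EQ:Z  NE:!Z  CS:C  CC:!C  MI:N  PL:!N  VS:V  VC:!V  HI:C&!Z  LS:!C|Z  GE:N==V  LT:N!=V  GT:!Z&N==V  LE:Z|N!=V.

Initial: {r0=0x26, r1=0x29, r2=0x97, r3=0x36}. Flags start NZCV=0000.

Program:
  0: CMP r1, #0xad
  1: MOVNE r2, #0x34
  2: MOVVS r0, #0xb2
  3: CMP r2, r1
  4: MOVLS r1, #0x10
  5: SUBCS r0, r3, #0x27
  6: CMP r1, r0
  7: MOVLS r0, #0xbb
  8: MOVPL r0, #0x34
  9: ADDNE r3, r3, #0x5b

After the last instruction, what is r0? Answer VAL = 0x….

VAL = 0x34

[0] flags=0000 → (cmp)
[1] flags=0000 NE?T → r2=0x34
[2] flags=0000 VS?F → skip
[3] flags=0010 → (cmp)
[4] flags=0010 LS?F → skip
[5] flags=0010 CS?T → r0=0x0f
[6] flags=0010 → (cmp)
[7] flags=0010 LS?F → skip
[8] flags=0010 PL?T → r0=0x34
[9] flags=0010 NE?T → r3=0x91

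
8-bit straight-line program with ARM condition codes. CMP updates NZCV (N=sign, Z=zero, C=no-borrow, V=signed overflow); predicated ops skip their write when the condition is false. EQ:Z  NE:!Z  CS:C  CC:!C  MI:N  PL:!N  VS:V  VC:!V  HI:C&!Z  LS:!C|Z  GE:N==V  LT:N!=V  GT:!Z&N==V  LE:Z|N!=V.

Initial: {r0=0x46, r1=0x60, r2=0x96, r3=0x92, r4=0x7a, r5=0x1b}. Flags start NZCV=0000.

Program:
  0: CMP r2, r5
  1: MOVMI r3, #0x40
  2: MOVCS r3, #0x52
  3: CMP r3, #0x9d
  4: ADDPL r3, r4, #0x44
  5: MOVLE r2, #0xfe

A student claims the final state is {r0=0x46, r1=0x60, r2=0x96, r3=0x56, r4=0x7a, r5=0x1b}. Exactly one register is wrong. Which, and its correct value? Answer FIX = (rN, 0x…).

0: ✓ CMP  NZCV=0011
1: · MOVMI
2: ✓ MOVCS  r3←0x52
3: ✓ CMP  NZCV=1001
4: · ADDPL
5: · MOVLE

FIX = (r3, 0x52)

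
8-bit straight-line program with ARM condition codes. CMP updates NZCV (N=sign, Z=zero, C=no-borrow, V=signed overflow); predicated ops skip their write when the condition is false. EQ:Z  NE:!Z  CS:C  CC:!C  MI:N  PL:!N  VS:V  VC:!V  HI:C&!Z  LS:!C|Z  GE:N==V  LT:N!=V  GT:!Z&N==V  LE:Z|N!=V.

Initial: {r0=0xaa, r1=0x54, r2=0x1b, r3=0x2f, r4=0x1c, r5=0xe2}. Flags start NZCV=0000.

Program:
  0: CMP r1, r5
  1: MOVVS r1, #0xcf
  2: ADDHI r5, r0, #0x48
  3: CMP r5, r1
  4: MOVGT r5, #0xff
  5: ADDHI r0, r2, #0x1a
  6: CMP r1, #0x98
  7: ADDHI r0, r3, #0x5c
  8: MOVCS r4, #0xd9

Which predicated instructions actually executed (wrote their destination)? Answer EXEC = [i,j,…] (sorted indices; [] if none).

0: ✓ CMP  NZCV=0000
1: · MOVVS
2: · ADDHI
3: ✓ CMP  NZCV=1010
4: · MOVGT
5: ✓ ADDHI  r0←0x35
6: ✓ CMP  NZCV=1001
7: · ADDHI
8: · MOVCS

EXEC = [5]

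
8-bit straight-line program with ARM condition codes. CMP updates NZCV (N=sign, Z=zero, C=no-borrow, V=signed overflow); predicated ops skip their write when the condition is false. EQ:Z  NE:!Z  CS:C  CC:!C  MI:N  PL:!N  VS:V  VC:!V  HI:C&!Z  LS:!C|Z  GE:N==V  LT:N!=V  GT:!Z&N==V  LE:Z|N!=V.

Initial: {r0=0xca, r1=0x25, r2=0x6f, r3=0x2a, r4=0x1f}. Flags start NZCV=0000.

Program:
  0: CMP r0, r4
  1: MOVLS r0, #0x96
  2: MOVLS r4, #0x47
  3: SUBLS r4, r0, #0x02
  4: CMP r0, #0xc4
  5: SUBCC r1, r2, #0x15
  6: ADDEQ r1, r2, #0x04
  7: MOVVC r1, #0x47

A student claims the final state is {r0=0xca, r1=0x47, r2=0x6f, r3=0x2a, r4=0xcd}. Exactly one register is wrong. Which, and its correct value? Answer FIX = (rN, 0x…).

[0] flags=1010 → (cmp)
[1] flags=1010 LS?F → skip
[2] flags=1010 LS?F → skip
[3] flags=1010 LS?F → skip
[4] flags=0010 → (cmp)
[5] flags=0010 CC?F → skip
[6] flags=0010 EQ?F → skip
[7] flags=0010 VC?T → r1=0x47

FIX = (r4, 0x1f)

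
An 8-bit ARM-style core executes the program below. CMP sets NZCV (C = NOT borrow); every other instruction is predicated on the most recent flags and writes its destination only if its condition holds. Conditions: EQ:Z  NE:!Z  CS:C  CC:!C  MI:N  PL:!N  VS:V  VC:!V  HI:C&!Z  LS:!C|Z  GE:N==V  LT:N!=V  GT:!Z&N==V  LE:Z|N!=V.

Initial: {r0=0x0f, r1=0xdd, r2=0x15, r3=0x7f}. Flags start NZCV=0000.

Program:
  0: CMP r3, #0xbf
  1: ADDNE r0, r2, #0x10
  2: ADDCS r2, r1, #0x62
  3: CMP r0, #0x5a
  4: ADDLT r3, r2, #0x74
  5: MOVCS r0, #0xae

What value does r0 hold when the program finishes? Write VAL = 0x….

0: ✓ CMP  NZCV=1001
1: ✓ ADDNE  r0←0x25
2: · ADDCS
3: ✓ CMP  NZCV=1000
4: ✓ ADDLT  r3←0x89
5: · MOVCS

VAL = 0x25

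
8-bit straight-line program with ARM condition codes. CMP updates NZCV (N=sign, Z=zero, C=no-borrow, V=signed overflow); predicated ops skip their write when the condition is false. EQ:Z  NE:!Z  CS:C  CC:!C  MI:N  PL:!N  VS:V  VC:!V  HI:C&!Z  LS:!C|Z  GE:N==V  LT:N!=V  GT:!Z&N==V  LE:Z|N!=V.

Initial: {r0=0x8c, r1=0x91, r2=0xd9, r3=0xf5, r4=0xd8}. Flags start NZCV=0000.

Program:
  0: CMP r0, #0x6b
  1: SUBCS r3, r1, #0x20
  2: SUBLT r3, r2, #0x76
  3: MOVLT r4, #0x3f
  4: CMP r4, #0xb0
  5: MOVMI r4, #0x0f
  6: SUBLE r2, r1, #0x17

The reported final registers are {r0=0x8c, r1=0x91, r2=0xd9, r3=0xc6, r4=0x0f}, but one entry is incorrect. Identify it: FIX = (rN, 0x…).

[0] flags=0011 → (cmp)
[1] flags=0011 CS?T → r3=0x71
[2] flags=0011 LT?T → r3=0x63
[3] flags=0011 LT?T → r4=0x3f
[4] flags=1001 → (cmp)
[5] flags=1001 MI?T → r4=0x0f
[6] flags=1001 LE?F → skip

FIX = (r3, 0x63)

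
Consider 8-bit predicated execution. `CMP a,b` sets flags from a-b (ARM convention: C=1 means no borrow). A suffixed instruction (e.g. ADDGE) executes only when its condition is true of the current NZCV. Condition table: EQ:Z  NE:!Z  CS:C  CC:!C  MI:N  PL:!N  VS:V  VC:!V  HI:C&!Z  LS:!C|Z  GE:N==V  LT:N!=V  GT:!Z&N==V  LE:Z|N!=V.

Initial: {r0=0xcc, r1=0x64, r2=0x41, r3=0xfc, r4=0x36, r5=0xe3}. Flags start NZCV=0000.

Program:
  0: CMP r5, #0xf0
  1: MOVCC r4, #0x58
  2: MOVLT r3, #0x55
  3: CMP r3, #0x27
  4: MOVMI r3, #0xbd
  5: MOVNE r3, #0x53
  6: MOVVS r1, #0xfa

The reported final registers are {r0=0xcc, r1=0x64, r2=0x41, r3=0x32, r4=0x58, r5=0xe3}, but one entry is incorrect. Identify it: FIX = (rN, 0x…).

[0] flags=1000 → (cmp)
[1] flags=1000 CC?T → r4=0x58
[2] flags=1000 LT?T → r3=0x55
[3] flags=0010 → (cmp)
[4] flags=0010 MI?F → skip
[5] flags=0010 NE?T → r3=0x53
[6] flags=0010 VS?F → skip

FIX = (r3, 0x53)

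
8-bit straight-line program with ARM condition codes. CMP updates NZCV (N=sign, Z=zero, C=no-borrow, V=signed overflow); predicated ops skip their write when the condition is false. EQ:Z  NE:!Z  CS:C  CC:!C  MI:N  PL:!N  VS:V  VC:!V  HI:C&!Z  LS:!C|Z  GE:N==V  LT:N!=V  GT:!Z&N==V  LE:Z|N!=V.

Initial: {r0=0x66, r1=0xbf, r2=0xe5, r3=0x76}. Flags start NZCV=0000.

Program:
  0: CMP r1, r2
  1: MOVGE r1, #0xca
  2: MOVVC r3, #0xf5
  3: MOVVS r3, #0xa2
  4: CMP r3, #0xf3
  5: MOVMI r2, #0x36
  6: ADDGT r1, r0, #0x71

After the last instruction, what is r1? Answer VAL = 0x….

[0] flags=1000 → (cmp)
[1] flags=1000 GE?F → skip
[2] flags=1000 VC?T → r3=0xf5
[3] flags=1000 VS?F → skip
[4] flags=0010 → (cmp)
[5] flags=0010 MI?F → skip
[6] flags=0010 GT?T → r1=0xd7

VAL = 0xd7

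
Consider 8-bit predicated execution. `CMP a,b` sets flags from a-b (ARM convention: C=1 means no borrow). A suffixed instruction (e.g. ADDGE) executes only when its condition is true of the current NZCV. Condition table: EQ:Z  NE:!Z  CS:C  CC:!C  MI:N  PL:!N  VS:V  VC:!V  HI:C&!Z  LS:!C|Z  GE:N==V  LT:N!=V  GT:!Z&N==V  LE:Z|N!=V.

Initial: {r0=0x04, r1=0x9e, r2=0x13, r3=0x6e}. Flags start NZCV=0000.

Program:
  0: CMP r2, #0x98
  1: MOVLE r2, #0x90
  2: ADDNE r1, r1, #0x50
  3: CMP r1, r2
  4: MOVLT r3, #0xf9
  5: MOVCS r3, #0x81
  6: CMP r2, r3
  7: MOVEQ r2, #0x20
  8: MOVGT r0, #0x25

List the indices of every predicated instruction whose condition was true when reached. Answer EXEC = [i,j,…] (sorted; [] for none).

EXEC = [2,4,5,8]

[0] flags=0000 → (cmp)
[1] flags=0000 LE?F → skip
[2] flags=0000 NE?T → r1=0xee
[3] flags=1010 → (cmp)
[4] flags=1010 LT?T → r3=0xf9
[5] flags=1010 CS?T → r3=0x81
[6] flags=1001 → (cmp)
[7] flags=1001 EQ?F → skip
[8] flags=1001 GT?T → r0=0x25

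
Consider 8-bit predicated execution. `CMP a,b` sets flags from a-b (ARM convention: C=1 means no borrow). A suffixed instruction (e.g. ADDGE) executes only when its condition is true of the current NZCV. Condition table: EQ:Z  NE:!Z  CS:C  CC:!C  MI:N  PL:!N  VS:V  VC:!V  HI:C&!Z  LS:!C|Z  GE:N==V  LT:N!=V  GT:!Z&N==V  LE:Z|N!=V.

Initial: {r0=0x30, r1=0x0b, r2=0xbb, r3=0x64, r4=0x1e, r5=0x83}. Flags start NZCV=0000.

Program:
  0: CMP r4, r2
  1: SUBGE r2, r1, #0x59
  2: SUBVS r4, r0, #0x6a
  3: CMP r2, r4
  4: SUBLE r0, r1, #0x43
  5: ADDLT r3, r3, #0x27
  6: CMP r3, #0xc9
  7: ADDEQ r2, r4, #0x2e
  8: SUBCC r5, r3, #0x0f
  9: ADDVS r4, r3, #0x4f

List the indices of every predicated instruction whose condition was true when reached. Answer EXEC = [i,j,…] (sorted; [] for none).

EXEC = [1,4,5,8]

0: ✓ CMP  NZCV=0000
1: ✓ SUBGE  r2←0xb2
2: · SUBVS
3: ✓ CMP  NZCV=1010
4: ✓ SUBLE  r0←0xc8
5: ✓ ADDLT  r3←0x8b
6: ✓ CMP  NZCV=1000
7: · ADDEQ
8: ✓ SUBCC  r5←0x7c
9: · ADDVS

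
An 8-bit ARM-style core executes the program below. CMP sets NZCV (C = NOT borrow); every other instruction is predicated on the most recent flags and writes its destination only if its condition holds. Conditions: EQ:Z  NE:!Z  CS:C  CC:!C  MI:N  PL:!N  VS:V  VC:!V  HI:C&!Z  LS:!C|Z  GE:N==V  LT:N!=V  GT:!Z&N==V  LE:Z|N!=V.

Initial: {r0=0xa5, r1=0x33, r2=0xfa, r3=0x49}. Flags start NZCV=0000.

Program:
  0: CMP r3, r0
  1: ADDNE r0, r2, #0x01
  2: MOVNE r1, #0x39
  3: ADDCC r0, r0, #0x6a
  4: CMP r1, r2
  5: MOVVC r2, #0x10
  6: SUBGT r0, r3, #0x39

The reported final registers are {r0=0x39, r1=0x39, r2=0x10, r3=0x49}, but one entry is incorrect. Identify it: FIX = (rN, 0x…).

FIX = (r0, 0x10)

0: ✓ CMP  NZCV=1001
1: ✓ ADDNE  r0←0xfb
2: ✓ MOVNE  r1←0x39
3: ✓ ADDCC  r0←0x65
4: ✓ CMP  NZCV=0000
5: ✓ MOVVC  r2←0x10
6: ✓ SUBGT  r0←0x10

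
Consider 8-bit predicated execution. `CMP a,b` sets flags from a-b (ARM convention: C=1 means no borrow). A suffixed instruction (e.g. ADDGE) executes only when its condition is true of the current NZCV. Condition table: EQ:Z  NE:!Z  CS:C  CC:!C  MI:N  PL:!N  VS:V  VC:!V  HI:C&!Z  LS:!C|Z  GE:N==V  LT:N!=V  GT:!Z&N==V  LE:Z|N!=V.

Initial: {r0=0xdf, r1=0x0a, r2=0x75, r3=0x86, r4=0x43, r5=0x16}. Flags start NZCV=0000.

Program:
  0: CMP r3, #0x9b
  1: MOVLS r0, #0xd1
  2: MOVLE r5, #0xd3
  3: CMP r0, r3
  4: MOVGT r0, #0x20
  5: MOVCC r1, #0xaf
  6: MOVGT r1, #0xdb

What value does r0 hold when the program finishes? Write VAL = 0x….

[0] flags=1000 → (cmp)
[1] flags=1000 LS?T → r0=0xd1
[2] flags=1000 LE?T → r5=0xd3
[3] flags=0010 → (cmp)
[4] flags=0010 GT?T → r0=0x20
[5] flags=0010 CC?F → skip
[6] flags=0010 GT?T → r1=0xdb

VAL = 0x20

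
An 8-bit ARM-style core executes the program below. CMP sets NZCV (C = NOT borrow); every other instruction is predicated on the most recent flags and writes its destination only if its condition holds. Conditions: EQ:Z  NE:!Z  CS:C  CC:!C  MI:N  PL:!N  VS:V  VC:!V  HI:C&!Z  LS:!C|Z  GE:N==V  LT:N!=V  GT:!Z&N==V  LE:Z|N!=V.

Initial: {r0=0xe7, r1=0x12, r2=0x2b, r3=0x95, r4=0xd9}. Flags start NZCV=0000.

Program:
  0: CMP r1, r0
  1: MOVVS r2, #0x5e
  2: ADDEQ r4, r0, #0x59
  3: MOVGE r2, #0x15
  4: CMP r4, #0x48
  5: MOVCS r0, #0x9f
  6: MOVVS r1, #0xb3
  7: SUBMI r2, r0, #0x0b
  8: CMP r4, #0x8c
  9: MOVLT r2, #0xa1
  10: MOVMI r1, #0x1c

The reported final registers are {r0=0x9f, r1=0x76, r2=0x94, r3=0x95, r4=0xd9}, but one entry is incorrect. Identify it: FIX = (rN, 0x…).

FIX = (r1, 0x12)

[0] flags=0000 → (cmp)
[1] flags=0000 VS?F → skip
[2] flags=0000 EQ?F → skip
[3] flags=0000 GE?T → r2=0x15
[4] flags=1010 → (cmp)
[5] flags=1010 CS?T → r0=0x9f
[6] flags=1010 VS?F → skip
[7] flags=1010 MI?T → r2=0x94
[8] flags=0010 → (cmp)
[9] flags=0010 LT?F → skip
[10] flags=0010 MI?F → skip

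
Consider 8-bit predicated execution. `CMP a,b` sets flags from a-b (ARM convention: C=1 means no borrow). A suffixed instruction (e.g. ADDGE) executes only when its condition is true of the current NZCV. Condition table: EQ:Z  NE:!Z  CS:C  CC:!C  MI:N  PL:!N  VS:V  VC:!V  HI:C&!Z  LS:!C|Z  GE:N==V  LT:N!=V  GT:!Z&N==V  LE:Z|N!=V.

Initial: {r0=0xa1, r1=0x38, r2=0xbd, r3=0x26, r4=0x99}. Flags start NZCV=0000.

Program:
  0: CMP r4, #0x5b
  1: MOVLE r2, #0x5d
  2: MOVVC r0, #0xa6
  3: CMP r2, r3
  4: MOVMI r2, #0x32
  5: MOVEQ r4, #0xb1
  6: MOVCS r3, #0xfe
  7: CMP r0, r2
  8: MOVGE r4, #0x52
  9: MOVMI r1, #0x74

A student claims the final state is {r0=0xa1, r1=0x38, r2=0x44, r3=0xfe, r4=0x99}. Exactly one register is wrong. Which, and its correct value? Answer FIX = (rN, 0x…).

FIX = (r2, 0x5d)

0: ✓ CMP  NZCV=0011
1: ✓ MOVLE  r2←0x5d
2: · MOVVC
3: ✓ CMP  NZCV=0010
4: · MOVMI
5: · MOVEQ
6: ✓ MOVCS  r3←0xfe
7: ✓ CMP  NZCV=0011
8: · MOVGE
9: · MOVMI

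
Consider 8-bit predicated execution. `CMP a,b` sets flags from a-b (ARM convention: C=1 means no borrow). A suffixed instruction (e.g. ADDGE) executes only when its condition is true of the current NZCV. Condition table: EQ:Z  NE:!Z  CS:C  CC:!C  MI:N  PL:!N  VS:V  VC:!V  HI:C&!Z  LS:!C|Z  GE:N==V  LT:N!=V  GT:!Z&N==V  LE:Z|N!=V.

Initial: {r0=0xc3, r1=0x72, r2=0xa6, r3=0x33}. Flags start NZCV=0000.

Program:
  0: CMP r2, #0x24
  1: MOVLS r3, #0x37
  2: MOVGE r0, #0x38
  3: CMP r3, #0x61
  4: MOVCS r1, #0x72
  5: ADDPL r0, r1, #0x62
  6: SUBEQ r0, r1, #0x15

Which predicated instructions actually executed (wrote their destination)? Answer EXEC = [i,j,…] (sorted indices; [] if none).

EXEC = []

[0] flags=1010 → (cmp)
[1] flags=1010 LS?F → skip
[2] flags=1010 GE?F → skip
[3] flags=1000 → (cmp)
[4] flags=1000 CS?F → skip
[5] flags=1000 PL?F → skip
[6] flags=1000 EQ?F → skip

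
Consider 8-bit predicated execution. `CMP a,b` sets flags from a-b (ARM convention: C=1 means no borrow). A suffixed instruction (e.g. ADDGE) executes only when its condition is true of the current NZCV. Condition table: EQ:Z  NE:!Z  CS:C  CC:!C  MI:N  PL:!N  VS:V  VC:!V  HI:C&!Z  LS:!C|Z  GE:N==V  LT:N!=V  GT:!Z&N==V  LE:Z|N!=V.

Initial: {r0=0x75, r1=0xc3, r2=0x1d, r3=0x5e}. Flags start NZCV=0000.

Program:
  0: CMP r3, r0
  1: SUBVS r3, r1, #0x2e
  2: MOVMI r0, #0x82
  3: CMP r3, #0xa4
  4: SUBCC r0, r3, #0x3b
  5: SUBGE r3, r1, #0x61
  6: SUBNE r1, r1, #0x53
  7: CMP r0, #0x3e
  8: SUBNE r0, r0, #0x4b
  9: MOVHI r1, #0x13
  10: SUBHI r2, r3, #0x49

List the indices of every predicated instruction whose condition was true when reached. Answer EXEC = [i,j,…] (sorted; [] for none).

0: ✓ CMP  NZCV=1000
1: · SUBVS
2: ✓ MOVMI  r0←0x82
3: ✓ CMP  NZCV=1001
4: ✓ SUBCC  r0←0x23
5: ✓ SUBGE  r3←0x62
6: ✓ SUBNE  r1←0x70
7: ✓ CMP  NZCV=1000
8: ✓ SUBNE  r0←0xd8
9: · MOVHI
10: · SUBHI

EXEC = [2,4,5,6,8]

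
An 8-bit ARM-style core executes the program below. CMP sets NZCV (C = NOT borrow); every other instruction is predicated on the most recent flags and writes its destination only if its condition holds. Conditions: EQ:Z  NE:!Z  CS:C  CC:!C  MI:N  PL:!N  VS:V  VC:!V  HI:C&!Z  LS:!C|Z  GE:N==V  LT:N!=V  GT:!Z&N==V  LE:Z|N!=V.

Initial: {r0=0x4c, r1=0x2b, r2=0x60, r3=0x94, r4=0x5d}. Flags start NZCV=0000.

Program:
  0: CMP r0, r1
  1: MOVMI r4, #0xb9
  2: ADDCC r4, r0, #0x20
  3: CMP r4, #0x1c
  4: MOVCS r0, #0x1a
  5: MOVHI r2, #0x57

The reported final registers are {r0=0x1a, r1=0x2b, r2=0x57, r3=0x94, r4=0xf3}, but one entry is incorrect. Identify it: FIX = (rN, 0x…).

FIX = (r4, 0x5d)

0: ✓ CMP  NZCV=0010
1: · MOVMI
2: · ADDCC
3: ✓ CMP  NZCV=0010
4: ✓ MOVCS  r0←0x1a
5: ✓ MOVHI  r2←0x57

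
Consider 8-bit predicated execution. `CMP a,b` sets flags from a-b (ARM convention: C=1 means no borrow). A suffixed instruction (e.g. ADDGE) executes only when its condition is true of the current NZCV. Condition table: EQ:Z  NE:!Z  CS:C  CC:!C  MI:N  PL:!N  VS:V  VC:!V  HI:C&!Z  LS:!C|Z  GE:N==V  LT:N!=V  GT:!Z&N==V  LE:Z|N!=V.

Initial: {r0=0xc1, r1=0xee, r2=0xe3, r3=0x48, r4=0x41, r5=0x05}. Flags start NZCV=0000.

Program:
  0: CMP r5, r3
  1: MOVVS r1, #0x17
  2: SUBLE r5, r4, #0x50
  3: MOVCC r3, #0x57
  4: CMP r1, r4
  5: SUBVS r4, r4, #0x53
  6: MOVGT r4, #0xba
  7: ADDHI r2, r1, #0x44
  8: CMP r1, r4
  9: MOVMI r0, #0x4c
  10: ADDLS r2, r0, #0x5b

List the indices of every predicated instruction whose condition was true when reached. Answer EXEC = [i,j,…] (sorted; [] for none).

EXEC = [2,3,7,9]

[0] flags=1000 → (cmp)
[1] flags=1000 VS?F → skip
[2] flags=1000 LE?T → r5=0xf1
[3] flags=1000 CC?T → r3=0x57
[4] flags=1010 → (cmp)
[5] flags=1010 VS?F → skip
[6] flags=1010 GT?F → skip
[7] flags=1010 HI?T → r2=0x32
[8] flags=1010 → (cmp)
[9] flags=1010 MI?T → r0=0x4c
[10] flags=1010 LS?F → skip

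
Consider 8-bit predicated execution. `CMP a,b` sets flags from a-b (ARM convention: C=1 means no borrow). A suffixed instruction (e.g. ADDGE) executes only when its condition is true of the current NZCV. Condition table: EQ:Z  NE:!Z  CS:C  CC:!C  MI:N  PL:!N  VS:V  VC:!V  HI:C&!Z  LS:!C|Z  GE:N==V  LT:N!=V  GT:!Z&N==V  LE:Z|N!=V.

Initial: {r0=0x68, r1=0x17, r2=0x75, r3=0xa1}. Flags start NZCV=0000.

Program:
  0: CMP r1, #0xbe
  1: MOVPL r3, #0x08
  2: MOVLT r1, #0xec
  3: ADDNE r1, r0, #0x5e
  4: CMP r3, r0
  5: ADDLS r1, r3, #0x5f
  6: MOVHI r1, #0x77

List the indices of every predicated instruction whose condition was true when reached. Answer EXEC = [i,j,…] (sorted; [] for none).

[0] flags=0000 → (cmp)
[1] flags=0000 PL?T → r3=0x08
[2] flags=0000 LT?F → skip
[3] flags=0000 NE?T → r1=0xc6
[4] flags=1000 → (cmp)
[5] flags=1000 LS?T → r1=0x67
[6] flags=1000 HI?F → skip

EXEC = [1,3,5]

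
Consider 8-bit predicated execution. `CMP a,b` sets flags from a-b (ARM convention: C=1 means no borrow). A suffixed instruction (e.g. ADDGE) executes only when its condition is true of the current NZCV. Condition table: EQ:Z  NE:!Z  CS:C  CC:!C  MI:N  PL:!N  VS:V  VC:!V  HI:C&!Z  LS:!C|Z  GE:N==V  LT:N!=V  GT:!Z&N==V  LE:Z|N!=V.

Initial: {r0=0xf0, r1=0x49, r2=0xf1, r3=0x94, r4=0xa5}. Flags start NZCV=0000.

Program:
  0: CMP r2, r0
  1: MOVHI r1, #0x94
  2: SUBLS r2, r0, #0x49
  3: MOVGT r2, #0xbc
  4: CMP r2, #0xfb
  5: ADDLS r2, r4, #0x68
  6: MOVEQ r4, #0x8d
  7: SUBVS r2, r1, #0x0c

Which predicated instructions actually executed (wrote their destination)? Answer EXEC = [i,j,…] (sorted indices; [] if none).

EXEC = [1,3,5]

0: ✓ CMP  NZCV=0010
1: ✓ MOVHI  r1←0x94
2: · SUBLS
3: ✓ MOVGT  r2←0xbc
4: ✓ CMP  NZCV=1000
5: ✓ ADDLS  r2←0x0d
6: · MOVEQ
7: · SUBVS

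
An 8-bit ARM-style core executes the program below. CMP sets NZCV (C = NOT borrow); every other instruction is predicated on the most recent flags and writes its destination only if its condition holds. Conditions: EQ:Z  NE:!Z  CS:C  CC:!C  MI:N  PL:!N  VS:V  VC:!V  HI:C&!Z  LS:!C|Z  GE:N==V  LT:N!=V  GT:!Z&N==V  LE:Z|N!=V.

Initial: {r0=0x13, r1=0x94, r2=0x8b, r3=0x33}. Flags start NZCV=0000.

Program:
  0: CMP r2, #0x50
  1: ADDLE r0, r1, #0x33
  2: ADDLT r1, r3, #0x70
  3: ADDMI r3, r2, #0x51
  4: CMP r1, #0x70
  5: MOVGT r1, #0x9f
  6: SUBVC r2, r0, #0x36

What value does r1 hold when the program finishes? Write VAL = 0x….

[0] flags=0011 → (cmp)
[1] flags=0011 LE?T → r0=0xc7
[2] flags=0011 LT?T → r1=0xa3
[3] flags=0011 MI?F → skip
[4] flags=0011 → (cmp)
[5] flags=0011 GT?F → skip
[6] flags=0011 VC?F → skip

VAL = 0xa3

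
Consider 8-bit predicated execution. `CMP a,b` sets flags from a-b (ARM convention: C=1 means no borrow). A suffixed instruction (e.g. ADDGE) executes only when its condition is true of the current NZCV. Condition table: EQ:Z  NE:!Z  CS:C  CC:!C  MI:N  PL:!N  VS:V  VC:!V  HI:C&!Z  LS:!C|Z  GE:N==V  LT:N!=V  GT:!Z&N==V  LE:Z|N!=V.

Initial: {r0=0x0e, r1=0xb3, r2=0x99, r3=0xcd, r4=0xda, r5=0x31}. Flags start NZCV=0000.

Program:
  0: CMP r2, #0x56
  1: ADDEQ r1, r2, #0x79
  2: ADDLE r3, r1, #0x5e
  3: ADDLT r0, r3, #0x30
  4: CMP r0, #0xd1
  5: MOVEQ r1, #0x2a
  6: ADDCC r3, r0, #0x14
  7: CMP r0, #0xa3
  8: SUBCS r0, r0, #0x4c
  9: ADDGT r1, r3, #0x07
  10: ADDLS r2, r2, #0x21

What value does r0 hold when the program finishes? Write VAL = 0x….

VAL = 0x41

[0] flags=0011 → (cmp)
[1] flags=0011 EQ?F → skip
[2] flags=0011 LE?T → r3=0x11
[3] flags=0011 LT?T → r0=0x41
[4] flags=0000 → (cmp)
[5] flags=0000 EQ?F → skip
[6] flags=0000 CC?T → r3=0x55
[7] flags=1001 → (cmp)
[8] flags=1001 CS?F → skip
[9] flags=1001 GT?T → r1=0x5c
[10] flags=1001 LS?T → r2=0xba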